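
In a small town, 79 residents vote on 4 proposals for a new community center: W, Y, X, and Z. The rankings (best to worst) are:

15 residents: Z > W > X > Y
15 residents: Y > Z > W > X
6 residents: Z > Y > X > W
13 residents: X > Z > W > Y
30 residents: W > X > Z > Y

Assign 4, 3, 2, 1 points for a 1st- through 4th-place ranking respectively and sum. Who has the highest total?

W: 15·3 + 15·2 + 6·1 + 13·2 + 30·4 = 227
Y: 15·1 + 15·4 + 6·3 + 13·1 + 30·1 = 136
X: 15·2 + 15·1 + 6·2 + 13·4 + 30·3 = 199
Z: 15·4 + 15·3 + 6·4 + 13·3 + 30·2 = 228
Z has the highest Borda score (228).

Z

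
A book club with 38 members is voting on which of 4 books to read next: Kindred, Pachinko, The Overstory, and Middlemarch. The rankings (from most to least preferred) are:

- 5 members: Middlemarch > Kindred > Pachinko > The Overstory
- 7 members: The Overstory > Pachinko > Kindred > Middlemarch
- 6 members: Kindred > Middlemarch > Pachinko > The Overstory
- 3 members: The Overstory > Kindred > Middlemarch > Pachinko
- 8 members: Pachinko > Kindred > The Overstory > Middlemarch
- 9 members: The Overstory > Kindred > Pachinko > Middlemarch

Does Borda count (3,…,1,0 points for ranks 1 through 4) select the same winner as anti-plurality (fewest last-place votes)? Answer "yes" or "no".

Borda — scores: Kindred 75, Pachinko 58, The Overstory 65, Middlemarch 30. Winner: Kindred.
Anti-plurality — last-place votes: Kindred 0, Pachinko 3, The Overstory 11, Middlemarch 24. Winner: Kindred.
The two methods agree.

yes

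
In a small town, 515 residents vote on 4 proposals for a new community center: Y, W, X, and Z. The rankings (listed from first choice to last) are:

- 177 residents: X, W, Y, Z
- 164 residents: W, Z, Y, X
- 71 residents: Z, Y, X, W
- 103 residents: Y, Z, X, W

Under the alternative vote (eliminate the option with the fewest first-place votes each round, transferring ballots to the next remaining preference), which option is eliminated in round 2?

Round 1: Y 103, W 164, X 177, Z 71. Eliminate Z.
Round 2: Y 174, W 164, X 177. Eliminate W.

W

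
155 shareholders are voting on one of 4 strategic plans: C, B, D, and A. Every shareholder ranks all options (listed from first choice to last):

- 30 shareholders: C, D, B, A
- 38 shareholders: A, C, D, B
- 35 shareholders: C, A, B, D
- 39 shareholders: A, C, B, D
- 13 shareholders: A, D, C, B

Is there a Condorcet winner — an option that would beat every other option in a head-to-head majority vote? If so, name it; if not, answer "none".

A vs C: 90–65 for A.
A vs B: 125–30 for A.
A vs D: 125–30 for A.
A beats every other option head-to-head.

A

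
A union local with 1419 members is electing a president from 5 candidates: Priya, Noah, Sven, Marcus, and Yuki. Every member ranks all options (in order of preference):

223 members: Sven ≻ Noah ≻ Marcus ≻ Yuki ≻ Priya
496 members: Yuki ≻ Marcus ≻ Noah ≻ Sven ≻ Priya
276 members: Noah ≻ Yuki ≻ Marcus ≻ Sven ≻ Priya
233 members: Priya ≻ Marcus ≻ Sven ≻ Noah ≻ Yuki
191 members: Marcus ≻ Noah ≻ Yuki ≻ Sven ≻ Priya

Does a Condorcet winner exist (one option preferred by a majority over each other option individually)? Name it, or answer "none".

none

Checking pairwise contests:
Noah beats Priya 1186–233.
Marcus beats Noah 920–499.
Noah beats Sven 963–456.
Yuki beats Marcus 772–647.
Noah beats Yuki 923–496.
Every option loses at least one head-to-head, so there is no Condorcet winner.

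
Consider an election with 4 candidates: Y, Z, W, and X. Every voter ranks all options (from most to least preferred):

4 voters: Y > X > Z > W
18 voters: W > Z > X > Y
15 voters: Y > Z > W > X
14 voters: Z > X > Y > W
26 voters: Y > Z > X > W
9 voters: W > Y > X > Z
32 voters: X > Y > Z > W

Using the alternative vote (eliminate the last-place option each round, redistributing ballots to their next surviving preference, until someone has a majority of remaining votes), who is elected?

Round 1: Y 45, Z 14, W 27, X 32. Eliminate Z.
Round 2: Y 45, W 27, X 46. Eliminate W.
Round 3: Y 54, X 64. X has a majority.

X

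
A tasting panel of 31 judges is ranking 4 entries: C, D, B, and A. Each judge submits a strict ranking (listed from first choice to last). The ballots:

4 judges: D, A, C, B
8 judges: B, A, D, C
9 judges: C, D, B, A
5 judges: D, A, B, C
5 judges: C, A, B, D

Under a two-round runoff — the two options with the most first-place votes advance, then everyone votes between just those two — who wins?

D

Round 1 first-place votes: C 14, D 9, B 8, A 0.
C and D advance.
Runoff: C is preferred to D by 14 voters; D by 17.
D wins the runoff.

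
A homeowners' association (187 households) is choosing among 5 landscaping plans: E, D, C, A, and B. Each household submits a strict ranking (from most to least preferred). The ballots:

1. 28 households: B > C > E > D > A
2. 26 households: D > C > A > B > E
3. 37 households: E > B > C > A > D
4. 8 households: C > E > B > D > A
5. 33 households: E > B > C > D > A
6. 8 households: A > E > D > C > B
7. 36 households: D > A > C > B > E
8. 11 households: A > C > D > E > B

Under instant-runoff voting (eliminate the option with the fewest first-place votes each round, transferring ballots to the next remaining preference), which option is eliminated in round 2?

A

Round 1: E 70, D 62, C 8, A 19, B 28. Eliminate C.
Round 2: E 78, D 62, A 19, B 28. Eliminate A.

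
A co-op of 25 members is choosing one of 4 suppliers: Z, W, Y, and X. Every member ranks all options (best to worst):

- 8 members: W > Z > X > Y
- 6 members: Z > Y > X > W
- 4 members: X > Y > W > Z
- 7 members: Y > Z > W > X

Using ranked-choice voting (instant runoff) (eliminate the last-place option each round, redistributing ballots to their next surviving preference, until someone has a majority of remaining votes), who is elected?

Y

Round 1: Z 6, W 8, Y 7, X 4. Eliminate X.
Round 2: Z 6, W 8, Y 11. Eliminate Z.
Round 3: W 8, Y 17. Y has a majority.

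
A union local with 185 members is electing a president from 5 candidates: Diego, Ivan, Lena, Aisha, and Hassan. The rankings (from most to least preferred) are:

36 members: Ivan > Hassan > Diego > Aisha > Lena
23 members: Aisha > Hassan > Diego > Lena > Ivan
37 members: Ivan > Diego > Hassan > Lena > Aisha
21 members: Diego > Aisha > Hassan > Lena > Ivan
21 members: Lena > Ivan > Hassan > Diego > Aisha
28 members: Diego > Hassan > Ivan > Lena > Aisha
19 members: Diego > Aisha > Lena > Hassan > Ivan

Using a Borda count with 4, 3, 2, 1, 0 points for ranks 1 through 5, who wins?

Diego: 36·2 + 23·2 + 37·3 + 21·4 + 21·1 + 28·4 + 19·4 = 522
Ivan: 36·4 + 23·0 + 37·4 + 21·0 + 21·3 + 28·2 + 19·0 = 411
Lena: 36·0 + 23·1 + 37·1 + 21·1 + 21·4 + 28·1 + 19·2 = 231
Aisha: 36·1 + 23·4 + 37·0 + 21·3 + 21·0 + 28·0 + 19·3 = 248
Hassan: 36·3 + 23·3 + 37·2 + 21·2 + 21·2 + 28·3 + 19·1 = 438
Diego has the highest Borda score (522).

Diego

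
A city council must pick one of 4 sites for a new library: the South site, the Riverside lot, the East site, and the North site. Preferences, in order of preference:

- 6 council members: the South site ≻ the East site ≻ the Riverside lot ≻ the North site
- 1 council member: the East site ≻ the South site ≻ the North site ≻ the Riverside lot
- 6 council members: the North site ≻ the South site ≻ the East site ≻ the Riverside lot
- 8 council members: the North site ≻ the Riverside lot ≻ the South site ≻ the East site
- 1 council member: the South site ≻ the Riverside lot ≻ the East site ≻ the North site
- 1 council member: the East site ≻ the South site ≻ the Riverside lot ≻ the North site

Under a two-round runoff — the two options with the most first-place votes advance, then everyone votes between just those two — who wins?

Round 1 first-place votes: the South site 7, the Riverside lot 0, the East site 2, the North site 14.
the North site and the South site advance.
Runoff: the North site is preferred to the South site by 14 voters; the South site by 9.
the North site wins the runoff.

the North site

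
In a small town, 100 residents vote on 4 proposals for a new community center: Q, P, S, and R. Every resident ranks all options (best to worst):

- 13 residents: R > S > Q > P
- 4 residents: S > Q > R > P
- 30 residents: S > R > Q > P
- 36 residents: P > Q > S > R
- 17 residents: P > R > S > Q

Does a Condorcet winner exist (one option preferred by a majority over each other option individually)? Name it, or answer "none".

P vs Q: 53–47 for P.
P vs S: 53–47 for P.
P vs R: 53–47 for P.
P beats every other option head-to-head.

P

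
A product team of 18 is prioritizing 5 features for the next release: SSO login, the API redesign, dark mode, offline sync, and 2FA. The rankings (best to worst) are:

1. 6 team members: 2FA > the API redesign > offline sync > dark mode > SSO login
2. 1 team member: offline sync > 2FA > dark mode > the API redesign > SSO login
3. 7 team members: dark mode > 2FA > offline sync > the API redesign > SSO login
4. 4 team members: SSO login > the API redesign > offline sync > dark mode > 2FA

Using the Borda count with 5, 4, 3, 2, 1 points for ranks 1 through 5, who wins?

2FA

SSO login: 6·1 + 1·1 + 7·1 + 4·5 = 34
the API redesign: 6·4 + 1·2 + 7·2 + 4·4 = 56
dark mode: 6·2 + 1·3 + 7·5 + 4·2 = 58
offline sync: 6·3 + 1·5 + 7·3 + 4·3 = 56
2FA: 6·5 + 1·4 + 7·4 + 4·1 = 66
2FA has the highest Borda score (66).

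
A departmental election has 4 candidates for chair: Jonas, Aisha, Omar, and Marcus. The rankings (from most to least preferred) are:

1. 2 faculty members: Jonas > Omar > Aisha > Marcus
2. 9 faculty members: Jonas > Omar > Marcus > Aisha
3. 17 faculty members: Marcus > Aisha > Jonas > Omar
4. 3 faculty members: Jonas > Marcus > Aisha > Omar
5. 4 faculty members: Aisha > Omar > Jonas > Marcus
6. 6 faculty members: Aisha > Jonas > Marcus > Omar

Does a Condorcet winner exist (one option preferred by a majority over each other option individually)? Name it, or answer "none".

Checking pairwise contests:
Aisha beats Jonas 27–14.
Marcus beats Aisha 29–12.
Jonas beats Omar 37–4.
Jonas beats Marcus 24–17.
Every option loses at least one head-to-head, so there is no Condorcet winner.

none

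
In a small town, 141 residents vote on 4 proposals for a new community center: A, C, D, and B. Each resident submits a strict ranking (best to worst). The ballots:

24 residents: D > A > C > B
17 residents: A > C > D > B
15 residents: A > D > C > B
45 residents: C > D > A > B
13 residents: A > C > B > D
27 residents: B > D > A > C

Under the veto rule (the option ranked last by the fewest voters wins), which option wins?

Last-place votes: A 0, C 27, D 13, B 101.
A is ranked last by the fewest voters, so A wins.

A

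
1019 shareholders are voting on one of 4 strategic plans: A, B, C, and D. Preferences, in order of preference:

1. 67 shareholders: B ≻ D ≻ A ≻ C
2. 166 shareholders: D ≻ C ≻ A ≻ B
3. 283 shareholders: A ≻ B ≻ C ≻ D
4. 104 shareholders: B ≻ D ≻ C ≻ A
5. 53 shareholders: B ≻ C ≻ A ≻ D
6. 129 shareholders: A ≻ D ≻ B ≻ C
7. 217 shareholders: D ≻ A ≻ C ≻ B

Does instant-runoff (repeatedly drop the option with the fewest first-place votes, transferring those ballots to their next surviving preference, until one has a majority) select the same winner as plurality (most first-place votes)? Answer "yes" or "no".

Instant-runoff — R1 A 412, B 224, C 0, D 383 (C out); R2 A 412, B 224, D 383 (B out); R3 A 465, D 554 (D winner). Winner: D.
Plurality — first-place votes: A 412, B 224, C 0, D 383. Winner: A.
The two methods disagree.

no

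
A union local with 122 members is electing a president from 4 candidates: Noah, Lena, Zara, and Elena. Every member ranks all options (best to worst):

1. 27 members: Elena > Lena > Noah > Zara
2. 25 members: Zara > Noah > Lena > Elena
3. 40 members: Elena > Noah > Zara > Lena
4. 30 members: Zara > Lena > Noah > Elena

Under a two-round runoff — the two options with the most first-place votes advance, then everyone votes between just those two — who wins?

Round 1 first-place votes: Noah 0, Lena 0, Zara 55, Elena 67.
Elena and Zara advance.
Runoff: Elena is preferred to Zara by 67 voters; Zara by 55.
Elena wins the runoff.

Elena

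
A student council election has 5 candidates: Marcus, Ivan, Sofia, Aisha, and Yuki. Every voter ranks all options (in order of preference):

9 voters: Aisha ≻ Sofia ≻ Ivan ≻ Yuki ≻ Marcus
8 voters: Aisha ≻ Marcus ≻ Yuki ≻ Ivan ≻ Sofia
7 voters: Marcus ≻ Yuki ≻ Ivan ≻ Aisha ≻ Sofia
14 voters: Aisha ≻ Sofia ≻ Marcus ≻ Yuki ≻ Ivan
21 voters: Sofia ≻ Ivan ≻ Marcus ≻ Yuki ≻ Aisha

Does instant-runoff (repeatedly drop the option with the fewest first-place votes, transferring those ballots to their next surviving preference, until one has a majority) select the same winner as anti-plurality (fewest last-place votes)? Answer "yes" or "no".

Instant-runoff — R1 Marcus 7, Ivan 0, Sofia 21, Aisha 31, Yuki 0 (Aisha winner). Winner: Aisha.
Anti-plurality — last-place votes: Marcus 9, Ivan 14, Sofia 15, Aisha 21, Yuki 0. Winner: Yuki.
The two methods disagree.

no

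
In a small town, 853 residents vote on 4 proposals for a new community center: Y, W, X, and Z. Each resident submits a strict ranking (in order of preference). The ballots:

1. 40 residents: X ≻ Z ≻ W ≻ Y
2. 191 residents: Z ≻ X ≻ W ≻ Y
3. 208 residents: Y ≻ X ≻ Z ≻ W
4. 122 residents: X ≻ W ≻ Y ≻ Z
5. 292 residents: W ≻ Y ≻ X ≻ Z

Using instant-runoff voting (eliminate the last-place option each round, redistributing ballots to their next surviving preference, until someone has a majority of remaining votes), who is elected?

Round 1: Y 208, W 292, X 162, Z 191. Eliminate X.
Round 2: Y 208, W 414, Z 231. Eliminate Y.
Round 3: W 414, Z 439. Z has a majority.

Z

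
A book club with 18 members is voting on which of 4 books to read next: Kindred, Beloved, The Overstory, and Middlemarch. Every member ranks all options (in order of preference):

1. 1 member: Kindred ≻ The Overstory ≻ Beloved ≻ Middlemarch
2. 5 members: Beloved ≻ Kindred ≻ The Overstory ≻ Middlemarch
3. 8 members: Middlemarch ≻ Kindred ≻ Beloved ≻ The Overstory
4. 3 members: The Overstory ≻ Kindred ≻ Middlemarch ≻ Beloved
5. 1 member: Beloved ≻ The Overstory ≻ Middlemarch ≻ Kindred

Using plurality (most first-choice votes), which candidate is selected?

First-place votes: Kindred 1, Beloved 6, The Overstory 3, Middlemarch 8.
Middlemarch has the most first-place votes.

Middlemarch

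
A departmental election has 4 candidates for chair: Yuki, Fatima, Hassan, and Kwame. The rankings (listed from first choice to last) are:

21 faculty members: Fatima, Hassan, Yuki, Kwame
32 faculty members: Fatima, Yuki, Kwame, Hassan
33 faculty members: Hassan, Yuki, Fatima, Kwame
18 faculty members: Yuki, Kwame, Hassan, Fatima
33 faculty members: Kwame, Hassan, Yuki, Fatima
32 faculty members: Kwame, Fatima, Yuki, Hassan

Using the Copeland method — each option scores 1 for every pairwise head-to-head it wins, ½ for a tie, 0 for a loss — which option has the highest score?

Fatima

Yuki: beats Kwame; loses to Fatima and Hassan → score 1.
Fatima: beats Yuki, Hassan, and Kwame → score 3.
Hassan: beats Yuki; loses to Fatima and Kwame → score 1.
Kwame: beats Hassan; loses to Yuki and Fatima → score 1.
Fatima has the best pairwise record.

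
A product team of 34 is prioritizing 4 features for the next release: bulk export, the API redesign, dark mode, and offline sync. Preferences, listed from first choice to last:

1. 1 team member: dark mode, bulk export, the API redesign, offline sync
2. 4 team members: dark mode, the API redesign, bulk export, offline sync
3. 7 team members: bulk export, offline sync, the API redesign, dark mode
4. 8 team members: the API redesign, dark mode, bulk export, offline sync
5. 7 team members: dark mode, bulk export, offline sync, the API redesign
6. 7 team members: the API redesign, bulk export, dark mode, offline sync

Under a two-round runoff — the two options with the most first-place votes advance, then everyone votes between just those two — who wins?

the API redesign

Round 1 first-place votes: bulk export 7, the API redesign 15, dark mode 12, offline sync 0.
the API redesign and dark mode advance.
Runoff: the API redesign is preferred to dark mode by 22 voters; dark mode by 12.
the API redesign wins the runoff.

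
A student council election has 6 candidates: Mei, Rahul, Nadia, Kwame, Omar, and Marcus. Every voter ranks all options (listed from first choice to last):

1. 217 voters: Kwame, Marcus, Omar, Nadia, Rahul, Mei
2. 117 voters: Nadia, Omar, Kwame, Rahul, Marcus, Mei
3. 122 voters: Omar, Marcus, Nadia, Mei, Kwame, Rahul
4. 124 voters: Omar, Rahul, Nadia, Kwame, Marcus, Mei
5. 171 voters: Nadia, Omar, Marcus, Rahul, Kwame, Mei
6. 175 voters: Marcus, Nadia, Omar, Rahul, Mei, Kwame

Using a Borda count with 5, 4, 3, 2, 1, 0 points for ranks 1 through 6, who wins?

Omar

Mei: 217·0 + 117·0 + 122·2 + 124·0 + 171·0 + 175·1 = 419
Rahul: 217·1 + 117·2 + 122·0 + 124·4 + 171·2 + 175·2 = 1639
Nadia: 217·2 + 117·5 + 122·3 + 124·3 + 171·5 + 175·4 = 3312
Kwame: 217·5 + 117·3 + 122·1 + 124·2 + 171·1 + 175·0 = 1977
Omar: 217·3 + 117·4 + 122·5 + 124·5 + 171·4 + 175·3 = 3558
Marcus: 217·4 + 117·1 + 122·4 + 124·1 + 171·3 + 175·5 = 2985
Omar has the highest Borda score (3558).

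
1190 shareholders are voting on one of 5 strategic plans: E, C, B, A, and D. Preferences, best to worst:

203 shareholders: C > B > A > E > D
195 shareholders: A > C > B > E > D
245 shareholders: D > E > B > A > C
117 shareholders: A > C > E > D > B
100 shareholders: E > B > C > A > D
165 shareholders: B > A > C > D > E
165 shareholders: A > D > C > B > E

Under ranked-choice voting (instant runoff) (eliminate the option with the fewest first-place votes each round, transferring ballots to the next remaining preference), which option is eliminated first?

Round 1: E 100, C 203, B 165, A 477, D 245. Eliminate E.

E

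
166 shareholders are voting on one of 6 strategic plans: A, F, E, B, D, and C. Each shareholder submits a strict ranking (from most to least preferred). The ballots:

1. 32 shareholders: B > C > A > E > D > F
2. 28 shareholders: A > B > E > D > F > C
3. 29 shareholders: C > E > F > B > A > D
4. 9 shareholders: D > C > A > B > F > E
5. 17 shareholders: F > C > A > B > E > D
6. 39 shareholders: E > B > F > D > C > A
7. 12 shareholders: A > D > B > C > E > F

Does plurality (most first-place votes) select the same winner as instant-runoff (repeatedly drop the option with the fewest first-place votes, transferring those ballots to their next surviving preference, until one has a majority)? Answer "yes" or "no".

Plurality — first-place votes: A 40, F 17, E 39, B 32, D 9, C 29. Winner: A.
Instant-runoff — R1 A 40, F 17, E 39, B 32, D 9, C 29 (D out); R2 A 40, F 17, E 39, B 32, C 38 (F out); R3 A 40, E 39, B 32, C 55 (B out); R4 A 40, E 39, C 87 (C winner). Winner: C.
The two methods disagree.

no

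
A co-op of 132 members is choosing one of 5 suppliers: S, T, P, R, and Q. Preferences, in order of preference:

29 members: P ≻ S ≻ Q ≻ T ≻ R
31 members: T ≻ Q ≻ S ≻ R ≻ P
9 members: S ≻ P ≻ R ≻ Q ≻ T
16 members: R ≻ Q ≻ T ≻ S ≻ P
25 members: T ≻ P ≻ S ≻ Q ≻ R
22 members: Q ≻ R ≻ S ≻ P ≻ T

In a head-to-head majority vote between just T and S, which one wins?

Voters preferring T to S: 72; preferring S to T: 60.
T wins the head-to-head.

T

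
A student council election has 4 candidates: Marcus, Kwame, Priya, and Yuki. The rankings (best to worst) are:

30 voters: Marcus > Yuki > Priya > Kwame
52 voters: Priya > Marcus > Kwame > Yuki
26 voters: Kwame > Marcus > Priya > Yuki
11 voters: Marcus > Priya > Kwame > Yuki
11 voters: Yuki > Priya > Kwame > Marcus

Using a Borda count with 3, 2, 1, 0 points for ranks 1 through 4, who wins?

Marcus

Marcus: 30·3 + 52·2 + 26·2 + 11·3 + 11·0 = 279
Kwame: 30·0 + 52·1 + 26·3 + 11·1 + 11·1 = 152
Priya: 30·1 + 52·3 + 26·1 + 11·2 + 11·2 = 256
Yuki: 30·2 + 52·0 + 26·0 + 11·0 + 11·3 = 93
Marcus has the highest Borda score (279).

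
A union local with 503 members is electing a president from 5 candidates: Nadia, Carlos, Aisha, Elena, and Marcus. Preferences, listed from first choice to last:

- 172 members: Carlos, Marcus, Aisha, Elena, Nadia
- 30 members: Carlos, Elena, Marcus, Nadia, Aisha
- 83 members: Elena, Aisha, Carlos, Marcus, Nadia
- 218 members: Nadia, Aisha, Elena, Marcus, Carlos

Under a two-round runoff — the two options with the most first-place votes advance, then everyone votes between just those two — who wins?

Round 1 first-place votes: Nadia 218, Carlos 202, Aisha 0, Elena 83, Marcus 0.
Nadia and Carlos advance.
Runoff: Nadia is preferred to Carlos by 218 voters; Carlos by 285.
Carlos wins the runoff.

Carlos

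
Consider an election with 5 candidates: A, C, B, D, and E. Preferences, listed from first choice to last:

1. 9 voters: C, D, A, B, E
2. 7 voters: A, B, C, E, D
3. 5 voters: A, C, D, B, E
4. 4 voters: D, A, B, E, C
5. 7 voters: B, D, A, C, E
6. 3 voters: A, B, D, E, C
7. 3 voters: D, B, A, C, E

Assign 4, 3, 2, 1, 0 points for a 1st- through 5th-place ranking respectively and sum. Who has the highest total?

A: 9·2 + 7·4 + 5·4 + 4·3 + 7·2 + 3·4 + 3·2 = 110
C: 9·4 + 7·2 + 5·3 + 4·0 + 7·1 + 3·0 + 3·1 = 75
B: 9·1 + 7·3 + 5·1 + 4·2 + 7·4 + 3·3 + 3·3 = 89
D: 9·3 + 7·0 + 5·2 + 4·4 + 7·3 + 3·2 + 3·4 = 92
E: 9·0 + 7·1 + 5·0 + 4·1 + 7·0 + 3·1 + 3·0 = 14
A has the highest Borda score (110).

A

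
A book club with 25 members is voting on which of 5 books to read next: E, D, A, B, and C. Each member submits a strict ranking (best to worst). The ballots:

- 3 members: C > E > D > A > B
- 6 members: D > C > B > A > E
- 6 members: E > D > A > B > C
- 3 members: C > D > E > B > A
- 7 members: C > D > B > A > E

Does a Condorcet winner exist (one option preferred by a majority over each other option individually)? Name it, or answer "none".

C

C vs E: 19–6 for C.
C vs D: 13–12 for C.
C vs A: 19–6 for C.
C vs B: 19–6 for C.
C beats every other option head-to-head.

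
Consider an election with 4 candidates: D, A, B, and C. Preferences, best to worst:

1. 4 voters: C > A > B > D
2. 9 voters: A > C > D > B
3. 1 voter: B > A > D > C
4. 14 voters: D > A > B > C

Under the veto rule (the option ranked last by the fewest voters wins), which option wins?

Last-place votes: D 4, A 0, B 9, C 15.
A is ranked last by the fewest voters, so A wins.

A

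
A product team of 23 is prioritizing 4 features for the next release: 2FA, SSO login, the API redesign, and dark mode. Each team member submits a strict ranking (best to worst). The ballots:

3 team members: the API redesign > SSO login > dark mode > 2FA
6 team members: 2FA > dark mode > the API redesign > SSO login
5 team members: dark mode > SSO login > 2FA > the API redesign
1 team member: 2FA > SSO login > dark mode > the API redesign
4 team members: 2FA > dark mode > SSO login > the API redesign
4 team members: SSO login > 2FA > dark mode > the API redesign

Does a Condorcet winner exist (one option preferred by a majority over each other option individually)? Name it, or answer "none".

none

Checking pairwise contests:
SSO login beats 2FA 12–11.
dark mode beats SSO login 15–8.
2FA beats the API redesign 20–3.
2FA beats dark mode 15–8.
Every option loses at least one head-to-head, so there is no Condorcet winner.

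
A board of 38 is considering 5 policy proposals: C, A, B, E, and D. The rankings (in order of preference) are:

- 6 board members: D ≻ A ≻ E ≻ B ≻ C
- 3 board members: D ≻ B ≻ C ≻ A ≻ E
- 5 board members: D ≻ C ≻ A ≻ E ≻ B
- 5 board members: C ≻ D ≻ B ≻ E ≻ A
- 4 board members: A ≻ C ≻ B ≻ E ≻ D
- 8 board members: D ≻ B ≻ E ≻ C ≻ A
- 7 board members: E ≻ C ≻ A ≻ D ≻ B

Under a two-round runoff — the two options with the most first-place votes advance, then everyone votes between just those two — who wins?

D

Round 1 first-place votes: C 5, A 4, B 0, E 7, D 22.
D and E advance.
Runoff: D is preferred to E by 27 voters; E by 11.
D wins the runoff.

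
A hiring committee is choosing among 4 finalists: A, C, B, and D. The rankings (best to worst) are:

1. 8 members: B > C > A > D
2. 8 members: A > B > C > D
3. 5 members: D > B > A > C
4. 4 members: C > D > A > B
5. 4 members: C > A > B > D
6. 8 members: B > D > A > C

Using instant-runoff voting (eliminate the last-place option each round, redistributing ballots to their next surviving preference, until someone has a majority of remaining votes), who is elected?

B

Round 1: A 8, C 8, B 16, D 5. Eliminate D.
Round 2: A 8, C 8, B 21. B has a majority.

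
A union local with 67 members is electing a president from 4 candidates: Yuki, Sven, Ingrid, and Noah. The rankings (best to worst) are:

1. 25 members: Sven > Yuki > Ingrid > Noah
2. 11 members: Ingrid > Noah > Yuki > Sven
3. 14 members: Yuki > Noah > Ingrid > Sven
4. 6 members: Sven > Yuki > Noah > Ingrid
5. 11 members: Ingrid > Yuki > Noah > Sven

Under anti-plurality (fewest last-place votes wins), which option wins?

Last-place votes: Yuki 0, Sven 36, Ingrid 6, Noah 25.
Yuki is ranked last by the fewest voters, so Yuki wins.

Yuki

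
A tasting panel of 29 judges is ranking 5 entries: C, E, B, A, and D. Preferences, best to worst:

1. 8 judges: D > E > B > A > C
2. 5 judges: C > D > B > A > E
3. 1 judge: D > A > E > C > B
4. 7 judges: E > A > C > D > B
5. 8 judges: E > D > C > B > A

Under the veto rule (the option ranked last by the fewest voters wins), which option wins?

Last-place votes: C 8, E 5, B 8, A 8, D 0.
D is ranked last by the fewest voters, so D wins.

D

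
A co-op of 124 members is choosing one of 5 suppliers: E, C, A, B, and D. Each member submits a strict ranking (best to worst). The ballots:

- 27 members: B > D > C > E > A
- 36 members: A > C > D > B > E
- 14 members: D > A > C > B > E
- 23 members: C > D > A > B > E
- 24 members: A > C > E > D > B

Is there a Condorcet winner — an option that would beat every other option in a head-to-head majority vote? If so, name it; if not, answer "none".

Checking pairwise contests:
C beats E 124–0.
A beats C 74–50.
D beats A 64–60.
C beats B 97–27.
C beats D 83–41.
Every option loses at least one head-to-head, so there is no Condorcet winner.

none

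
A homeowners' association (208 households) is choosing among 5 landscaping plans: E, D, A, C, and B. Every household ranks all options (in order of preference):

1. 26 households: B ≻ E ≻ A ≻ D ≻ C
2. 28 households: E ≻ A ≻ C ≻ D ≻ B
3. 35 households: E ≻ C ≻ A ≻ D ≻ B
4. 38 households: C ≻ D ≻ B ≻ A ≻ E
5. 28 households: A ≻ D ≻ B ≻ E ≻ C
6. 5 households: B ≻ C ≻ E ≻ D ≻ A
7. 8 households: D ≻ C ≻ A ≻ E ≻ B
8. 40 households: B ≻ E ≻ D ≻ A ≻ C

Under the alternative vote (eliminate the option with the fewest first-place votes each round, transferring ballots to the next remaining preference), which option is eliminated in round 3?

Round 1: E 63, D 8, A 28, C 38, B 71. Eliminate D.
Round 2: E 63, A 28, C 46, B 71. Eliminate A.
Round 3: E 63, C 46, B 99. Eliminate C.

C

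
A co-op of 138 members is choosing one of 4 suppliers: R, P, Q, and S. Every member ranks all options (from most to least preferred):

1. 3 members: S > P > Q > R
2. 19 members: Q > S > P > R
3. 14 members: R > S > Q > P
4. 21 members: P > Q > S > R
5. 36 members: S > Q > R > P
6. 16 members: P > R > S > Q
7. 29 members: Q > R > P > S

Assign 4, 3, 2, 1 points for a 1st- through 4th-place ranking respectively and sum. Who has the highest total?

Q

R: 3·1 + 19·1 + 14·4 + 21·1 + 36·2 + 16·3 + 29·3 = 306
P: 3·3 + 19·2 + 14·1 + 21·4 + 36·1 + 16·4 + 29·2 = 303
Q: 3·2 + 19·4 + 14·2 + 21·3 + 36·3 + 16·1 + 29·4 = 413
S: 3·4 + 19·3 + 14·3 + 21·2 + 36·4 + 16·2 + 29·1 = 358
Q has the highest Borda score (413).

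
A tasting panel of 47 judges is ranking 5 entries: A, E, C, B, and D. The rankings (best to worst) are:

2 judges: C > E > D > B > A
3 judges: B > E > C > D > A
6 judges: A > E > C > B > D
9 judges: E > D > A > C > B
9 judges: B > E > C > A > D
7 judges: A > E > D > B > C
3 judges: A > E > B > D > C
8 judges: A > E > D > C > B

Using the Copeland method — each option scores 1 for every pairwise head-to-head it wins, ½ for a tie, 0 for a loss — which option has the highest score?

A

A: beats E, C, B, and D → score 4.
E: beats C, B, and D; loses to A → score 3.
C: beats B; loses to A, E, and D → score 1.
B: loses to A, E, C, and D → score 0.
D: beats C and B; loses to A and E → score 2.
A has the best pairwise record.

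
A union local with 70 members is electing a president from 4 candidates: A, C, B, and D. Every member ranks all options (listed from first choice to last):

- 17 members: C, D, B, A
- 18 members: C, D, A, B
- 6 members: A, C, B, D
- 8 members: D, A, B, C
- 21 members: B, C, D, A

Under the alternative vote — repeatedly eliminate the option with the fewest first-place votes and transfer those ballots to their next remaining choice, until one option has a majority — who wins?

C

Round 1: A 6, C 35, B 21, D 8. Eliminate A.
Round 2: C 41, B 21, D 8. C has a majority.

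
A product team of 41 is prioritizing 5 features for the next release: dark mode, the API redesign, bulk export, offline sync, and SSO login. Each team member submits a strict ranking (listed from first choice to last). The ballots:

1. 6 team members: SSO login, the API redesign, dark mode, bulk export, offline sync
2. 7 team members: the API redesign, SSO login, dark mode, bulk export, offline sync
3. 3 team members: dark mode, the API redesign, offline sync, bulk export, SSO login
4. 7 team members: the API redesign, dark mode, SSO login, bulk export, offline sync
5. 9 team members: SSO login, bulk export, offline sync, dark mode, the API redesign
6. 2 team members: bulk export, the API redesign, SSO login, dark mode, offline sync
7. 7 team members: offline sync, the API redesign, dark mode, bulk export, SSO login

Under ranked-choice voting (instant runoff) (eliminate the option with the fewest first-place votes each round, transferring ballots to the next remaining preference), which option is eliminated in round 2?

Round 1: dark mode 3, the API redesign 14, bulk export 2, offline sync 7, SSO login 15. Eliminate bulk export.
Round 2: dark mode 3, the API redesign 16, offline sync 7, SSO login 15. Eliminate dark mode.

dark mode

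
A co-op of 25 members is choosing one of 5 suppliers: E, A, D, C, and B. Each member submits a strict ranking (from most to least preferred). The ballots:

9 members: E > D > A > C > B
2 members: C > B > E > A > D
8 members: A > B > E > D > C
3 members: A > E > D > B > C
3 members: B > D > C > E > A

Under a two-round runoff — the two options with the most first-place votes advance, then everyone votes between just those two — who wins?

Round 1 first-place votes: E 9, A 11, D 0, C 2, B 3.
A and E advance.
Runoff: A is preferred to E by 11 voters; E by 14.
E wins the runoff.

E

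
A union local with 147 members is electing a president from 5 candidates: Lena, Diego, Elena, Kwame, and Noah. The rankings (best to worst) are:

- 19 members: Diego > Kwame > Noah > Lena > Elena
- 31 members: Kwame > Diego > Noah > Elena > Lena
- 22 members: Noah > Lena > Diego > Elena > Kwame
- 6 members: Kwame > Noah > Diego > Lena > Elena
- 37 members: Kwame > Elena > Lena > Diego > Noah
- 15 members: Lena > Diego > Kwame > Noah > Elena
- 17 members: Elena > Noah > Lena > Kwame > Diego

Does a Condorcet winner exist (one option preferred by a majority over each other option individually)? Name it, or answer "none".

Kwame

Kwame vs Lena: 93–54 for Kwame.
Kwame vs Diego: 91–56 for Kwame.
Kwame vs Elena: 108–39 for Kwame.
Kwame vs Noah: 108–39 for Kwame.
Kwame beats every other option head-to-head.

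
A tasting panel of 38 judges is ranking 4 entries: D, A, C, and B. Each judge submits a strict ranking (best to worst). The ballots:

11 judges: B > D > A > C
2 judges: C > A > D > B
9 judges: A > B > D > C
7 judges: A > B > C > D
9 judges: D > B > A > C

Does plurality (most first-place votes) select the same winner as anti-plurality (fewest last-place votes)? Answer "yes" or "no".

yes

Plurality — first-place votes: D 9, A 16, C 2, B 11. Winner: A.
Anti-plurality — last-place votes: D 7, A 0, C 29, B 2. Winner: A.
The two methods agree.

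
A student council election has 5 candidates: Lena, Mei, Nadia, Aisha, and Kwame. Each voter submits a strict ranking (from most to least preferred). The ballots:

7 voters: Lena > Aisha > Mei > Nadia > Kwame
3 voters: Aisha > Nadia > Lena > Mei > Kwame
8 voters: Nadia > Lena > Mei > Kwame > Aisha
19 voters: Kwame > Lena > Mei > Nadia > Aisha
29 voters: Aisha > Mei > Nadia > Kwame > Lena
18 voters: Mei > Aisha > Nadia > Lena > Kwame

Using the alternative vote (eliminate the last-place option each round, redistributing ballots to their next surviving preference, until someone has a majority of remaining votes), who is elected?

Round 1: Lena 7, Mei 18, Nadia 8, Aisha 32, Kwame 19. Eliminate Lena.
Round 2: Mei 18, Nadia 8, Aisha 39, Kwame 19. Eliminate Nadia.
Round 3: Mei 26, Aisha 39, Kwame 19. Eliminate Kwame.
Round 4: Mei 45, Aisha 39. Mei has a majority.

Mei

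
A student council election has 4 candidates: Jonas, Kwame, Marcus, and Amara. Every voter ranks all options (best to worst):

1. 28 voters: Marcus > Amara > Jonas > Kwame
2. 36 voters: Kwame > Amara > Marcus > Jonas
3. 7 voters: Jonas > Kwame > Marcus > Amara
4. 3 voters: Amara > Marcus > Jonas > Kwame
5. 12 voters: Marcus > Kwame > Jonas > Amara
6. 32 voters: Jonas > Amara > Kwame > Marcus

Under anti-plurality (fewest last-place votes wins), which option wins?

Amara

Last-place votes: Jonas 36, Kwame 31, Marcus 32, Amara 19.
Amara is ranked last by the fewest voters, so Amara wins.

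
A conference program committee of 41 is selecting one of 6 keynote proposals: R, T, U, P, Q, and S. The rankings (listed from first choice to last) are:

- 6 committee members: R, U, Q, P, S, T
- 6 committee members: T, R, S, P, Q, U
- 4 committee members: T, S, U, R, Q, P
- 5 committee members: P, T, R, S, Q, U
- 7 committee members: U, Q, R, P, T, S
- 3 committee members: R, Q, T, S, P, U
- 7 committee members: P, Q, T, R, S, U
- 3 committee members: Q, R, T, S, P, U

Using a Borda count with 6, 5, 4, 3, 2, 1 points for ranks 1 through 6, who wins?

R

R: 6·6 + 6·5 + 4·3 + 5·4 + 7·4 + 3·6 + 7·3 + 3·5 = 180
T: 6·1 + 6·6 + 4·6 + 5·5 + 7·2 + 3·4 + 7·4 + 3·4 = 157
U: 6·5 + 6·1 + 4·4 + 5·1 + 7·6 + 3·1 + 7·1 + 3·1 = 112
P: 6·3 + 6·3 + 4·1 + 5·6 + 7·3 + 3·2 + 7·6 + 3·2 = 145
Q: 6·4 + 6·2 + 4·2 + 5·2 + 7·5 + 3·5 + 7·5 + 3·6 = 157
S: 6·2 + 6·4 + 4·5 + 5·3 + 7·1 + 3·3 + 7·2 + 3·3 = 110
R has the highest Borda score (180).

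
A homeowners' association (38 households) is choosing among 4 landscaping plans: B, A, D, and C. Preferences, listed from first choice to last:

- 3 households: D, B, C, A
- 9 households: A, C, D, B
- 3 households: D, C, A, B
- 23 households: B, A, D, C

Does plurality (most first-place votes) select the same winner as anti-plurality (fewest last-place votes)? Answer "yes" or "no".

no

Plurality — first-place votes: B 23, A 9, D 6, C 0. Winner: B.
Anti-plurality — last-place votes: B 12, A 3, D 0, C 23. Winner: D.
The two methods disagree.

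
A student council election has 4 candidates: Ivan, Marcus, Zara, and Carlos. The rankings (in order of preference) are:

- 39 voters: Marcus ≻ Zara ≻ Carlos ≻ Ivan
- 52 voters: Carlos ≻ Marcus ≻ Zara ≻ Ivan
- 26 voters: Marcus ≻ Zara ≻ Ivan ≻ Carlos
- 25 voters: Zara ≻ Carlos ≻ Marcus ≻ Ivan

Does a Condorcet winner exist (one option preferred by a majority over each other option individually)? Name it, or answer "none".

Checking pairwise contests:
Marcus beats Ivan 142–0.
Carlos beats Marcus 77–65.
Marcus beats Zara 117–25.
Zara beats Carlos 90–52.
Every option loses at least one head-to-head, so there is no Condorcet winner.

none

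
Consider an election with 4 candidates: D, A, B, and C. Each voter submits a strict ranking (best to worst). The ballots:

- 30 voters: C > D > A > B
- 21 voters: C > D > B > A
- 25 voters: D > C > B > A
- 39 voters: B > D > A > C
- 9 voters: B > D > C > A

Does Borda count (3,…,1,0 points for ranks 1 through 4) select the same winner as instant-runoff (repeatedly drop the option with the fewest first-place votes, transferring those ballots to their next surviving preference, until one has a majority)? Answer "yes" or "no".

Borda — scores: D 273, A 69, B 190, C 212. Winner: D.
Instant-runoff — R1 D 25, A 0, B 48, C 51 (A out); R2 D 25, B 48, C 51 (D out); R3 B 48, C 76 (C winner). Winner: C.
The two methods disagree.

no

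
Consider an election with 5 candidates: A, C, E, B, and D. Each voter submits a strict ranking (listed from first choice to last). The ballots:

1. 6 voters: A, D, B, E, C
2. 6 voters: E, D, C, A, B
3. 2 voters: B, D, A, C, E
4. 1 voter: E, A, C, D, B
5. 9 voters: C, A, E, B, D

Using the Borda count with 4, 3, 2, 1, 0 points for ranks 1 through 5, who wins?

A: 6·4 + 6·1 + 2·2 + 1·3 + 9·3 = 64
C: 6·0 + 6·2 + 2·1 + 1·2 + 9·4 = 52
E: 6·1 + 6·4 + 2·0 + 1·4 + 9·2 = 52
B: 6·2 + 6·0 + 2·4 + 1·0 + 9·1 = 29
D: 6·3 + 6·3 + 2·3 + 1·1 + 9·0 = 43
A has the highest Borda score (64).

A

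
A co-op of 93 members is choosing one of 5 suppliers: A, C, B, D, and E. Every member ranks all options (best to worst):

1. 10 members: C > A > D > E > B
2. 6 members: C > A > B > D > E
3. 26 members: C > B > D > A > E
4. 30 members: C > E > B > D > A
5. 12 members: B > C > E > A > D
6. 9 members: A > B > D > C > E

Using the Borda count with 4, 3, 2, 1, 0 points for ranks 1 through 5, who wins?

C

A: 10·3 + 6·3 + 26·1 + 30·0 + 12·1 + 9·4 = 122
C: 10·4 + 6·4 + 26·4 + 30·4 + 12·3 + 9·1 = 333
B: 10·0 + 6·2 + 26·3 + 30·2 + 12·4 + 9·3 = 225
D: 10·2 + 6·1 + 26·2 + 30·1 + 12·0 + 9·2 = 126
E: 10·1 + 6·0 + 26·0 + 30·3 + 12·2 + 9·0 = 124
C has the highest Borda score (333).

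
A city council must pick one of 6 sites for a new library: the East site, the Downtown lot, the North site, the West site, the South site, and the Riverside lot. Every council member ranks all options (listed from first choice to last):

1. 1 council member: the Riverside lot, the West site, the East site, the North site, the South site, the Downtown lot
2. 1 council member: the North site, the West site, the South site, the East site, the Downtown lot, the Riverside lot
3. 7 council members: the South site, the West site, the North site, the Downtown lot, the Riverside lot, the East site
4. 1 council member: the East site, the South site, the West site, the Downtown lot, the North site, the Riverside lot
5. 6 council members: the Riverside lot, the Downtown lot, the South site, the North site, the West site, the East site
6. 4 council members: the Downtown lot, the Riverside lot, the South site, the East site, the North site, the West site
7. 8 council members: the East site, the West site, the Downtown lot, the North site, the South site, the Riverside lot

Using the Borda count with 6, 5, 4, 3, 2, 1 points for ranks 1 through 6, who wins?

the East site: 1·4 + 1·3 + 7·1 + 1·6 + 6·1 + 4·3 + 8·6 = 86
the Downtown lot: 1·1 + 1·2 + 7·3 + 1·3 + 6·5 + 4·6 + 8·4 = 113
the North site: 1·3 + 1·6 + 7·4 + 1·2 + 6·3 + 4·2 + 8·3 = 89
the West site: 1·5 + 1·5 + 7·5 + 1·4 + 6·2 + 4·1 + 8·5 = 105
the South site: 1·2 + 1·4 + 7·6 + 1·5 + 6·4 + 4·4 + 8·2 = 109
the Riverside lot: 1·6 + 1·1 + 7·2 + 1·1 + 6·6 + 4·5 + 8·1 = 86
the Downtown lot has the highest Borda score (113).

the Downtown lot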